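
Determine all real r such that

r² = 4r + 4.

r = -0.8284 or r = 4.8284

Rearrange to standard form: r² - 4r - 4 = 0.
Discriminant: (-4)² − 4·1·(-4) = 32.
Quadratic formula: r = (4 ± √32) / 2.
So r = 2 + 2·√(2) ≈ 4.8284 or r = 2 - 2·√(2) ≈ -0.8284.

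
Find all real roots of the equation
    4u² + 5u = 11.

Rearrange to standard form: 4u² + 5u - 11 = 0.
Discriminant: (5)² − 4·4·(-11) = 201.
Quadratic formula: u = (-5 ± √201) / 8.
So u = -5/8 + √(201)/8 ≈ 1.1472 or u = -√(201)/8 - 5/8 ≈ -2.3972.

u = -2.3972 or u = 1.1472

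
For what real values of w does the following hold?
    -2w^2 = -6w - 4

w = -0.5616 or w = 3.5616

Rearrange to standard form: -2w^2 + 6w + 4 = 0.
Discriminant: (6)^2 - 4*(-2)*4 = 68.
Quadratic formula: w = (-6 +/- sqrt(68)) / (-4).
So w = 3/2 - sqrt(17)/2 ~= -0.5616 or w = 3/2 + sqrt(17)/2 ~= 3.5616.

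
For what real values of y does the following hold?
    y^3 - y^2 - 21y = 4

y = -4 or y = -0.1926 or y = 5.1926

Rearrange: y^3 - y^2 - 21y - 4 = 0.
Possible rational roots are divisors of -4. Testing y = -4 gives 0, so (y + 4) is a factor.
Divide: y^3 - y^2 - 21y - 4 = (y + 4)(y^2 - 5y - 1).
Apply the quadratic formula to y^2 - 5y - 1 = 0: y = (5 +/- sqrt(29))/2, i.e. y ~= 5.1926 or y ~= -0.1926.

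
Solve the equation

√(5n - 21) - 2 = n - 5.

Isolate the radical: √(5n - 21) = n - 3.
Square both sides: 5n - 21 = (n - 3)².
Expand and rearrange: n² - 11n + 30 = 0.
Solving gives n = 6 or n = 5.
Check each candidate in the original equation:
  n = 6: √(9) = 3, while n - 3 = 3 — valid.
  n = 5: √(4) = 2, while n - 3 = 2 — valid.

n = 5 or n = 6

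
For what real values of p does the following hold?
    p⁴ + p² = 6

p = -1.4142 or p = 1.4142

Let u = p². The equation becomes u² + u - 6 = 0.
Factor: (u - 2)(u + 3) = 0, so u = 2 or u = -3.
p² = 2 gives p = ±√(2) ≈ ±1.4142.
p² = -3 < 0 has no real solution.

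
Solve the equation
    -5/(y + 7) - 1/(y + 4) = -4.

y = -5.8956 or y = -3.6044

Multiply both sides by (y + 7)(y + 4):
-5(y + 4) - (y + 7) = -4(y + 7)(y + 4).
Expand and collect terms: -4y² - 38y - 85 = 0.
By the quadratic formula, y = (38 ± √84) / -8, so y ≈ -5.8956 or y ≈ -3.6044.
Neither value makes a denominator zero (y ≠ -7, y ≠ -4), so both are valid.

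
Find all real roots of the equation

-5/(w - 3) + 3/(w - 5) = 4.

Multiply both sides by (w - 3)(w - 5):
-5(w - 5) + 3(w - 3) = 4(w - 3)(w - 5).
Expand and collect terms: 4w² - 30w + 44 = 0.
Factor or apply the quadratic formula: w = 5.5 or w = 2.
Neither value makes a denominator zero (w ≠ 3, w ≠ 5), so both are valid.

w = 2 or w = 5.5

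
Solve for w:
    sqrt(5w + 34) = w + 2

Square both sides: 5w + 34 = (w + 2)^2.
Expand and rearrange: w^2 - w - 30 = 0.
Solving gives w = 6 or w = -5.
Check each candidate in the original equation:
  w = 6: sqrt(64) = 8, while w + 2 = 8 — valid.
  w = -5: sqrt(9) = 3, while w + 2 = -3 — extraneous.

w = 6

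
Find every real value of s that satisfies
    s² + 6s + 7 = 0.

Discriminant: (6)² − 4·1·7 = 8.
Quadratic formula: s = (-6 ± √8) / 2.
So s = -3 + √(2) ≈ -1.5858 or s = -3 - √(2) ≈ -4.4142.

s = -4.4142 or s = -1.5858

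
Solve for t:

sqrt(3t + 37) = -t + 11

t = 4

Square both sides: 3t + 37 = (-t + 11)^2.
Expand and rearrange: t^2 - 25t + 84 = 0.
Solving gives t = 21 or t = 4.
Check each candidate in the original equation:
  t = 21: sqrt(100) = 10, while -t + 11 = -10 — extraneous.
  t = 4: sqrt(49) = 7, while -t + 11 = 7 — valid.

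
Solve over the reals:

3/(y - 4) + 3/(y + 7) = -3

y = -8.0902 or y = 3.0902

Multiply both sides by (y - 4)(y + 7):
3(y + 7) + 3(y - 4) = -3(y - 4)(y + 7).
Expand and collect terms: -3y² - 15y + 75 = 0.
By the quadratic formula, y = (15 ± √1125) / -6, so y ≈ -8.0902 or y ≈ 3.0902.
Neither value makes a denominator zero (y ≠ 4, y ≠ -7), so both are valid.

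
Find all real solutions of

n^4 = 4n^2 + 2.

n = -2.1094 or n = 2.1094

Let u = n^2. The equation becomes u^2 - 4u - 2 = 0.
By the quadratic formula, u = 2 + sqrt(6) or u = 2 - sqrt(6).
n^2 = 2 + sqrt(6) gives n = +/-sqrt(2 + sqrt(6)) ~= +/-2.1094.
n^2 = 2 - sqrt(6) < 0 has no real solution.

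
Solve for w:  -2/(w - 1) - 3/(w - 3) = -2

w = 1.5 or w = 5

Multiply both sides by (w - 1)(w - 3):
-2(w - 3) - 3(w - 1) = -2(w - 1)(w - 3).
Expand and collect terms: -2w^2 + 13w - 15 = 0.
Factor or apply the quadratic formula: w = 1.5 or w = 5.
Neither value makes a denominator zero (w != 1, w != 3), so both are valid.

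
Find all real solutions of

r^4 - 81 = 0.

Let u = r^2. The equation becomes u^2 - 81 = 0.
Factor: (u + 9)(u - 9) = 0, so u = -9 or u = 9.
r^2 = -9 < 0 has no real solution.
r^2 = 9 gives r = +/-3.

r = -3 or r = 3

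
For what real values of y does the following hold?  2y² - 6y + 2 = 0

Discriminant: (-6)² − 4·2·2 = 20.
Quadratic formula: y = (6 ± √20) / 4.
So y = √(5)/2 + 3/2 ≈ 2.618 or y = 3/2 - √(5)/2 ≈ 0.382.

y = 0.382 or y = 2.618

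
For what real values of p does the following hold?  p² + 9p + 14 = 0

Factor: (p + 2)(p + 7) = 0.
So p = -2 or p = -7.

p = -7 or p = -2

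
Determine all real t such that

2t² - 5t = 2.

Rearrange to standard form: 2t² - 5t - 2 = 0.
Discriminant: (-5)² − 4·2·(-2) = 41.
Quadratic formula: t = (5 ± √41) / 4.
So t = 5/4 + √(41)/4 ≈ 2.8508 or t = 5/4 - √(41)/4 ≈ -0.3508.

t = -0.3508 or t = 2.8508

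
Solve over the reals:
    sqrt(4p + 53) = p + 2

p = 7

Square both sides: 4p + 53 = (p + 2)^2.
Expand and rearrange: p^2 - 49 = 0.
Solving gives p = 7 or p = -7.
Check each candidate in the original equation:
  p = 7: sqrt(81) = 9, while p + 2 = 9 — valid.
  p = -7: sqrt(25) = 5, while p + 2 = -5 — extraneous.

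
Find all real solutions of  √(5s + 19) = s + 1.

Square both sides: 5s + 19 = (s + 1)².
Expand and rearrange: s² - 3s - 18 = 0.
Solving gives s = 6 or s = -3.
Check each candidate in the original equation:
  s = 6: √(49) = 7, while s + 1 = 7 — valid.
  s = -3: √(4) = 2, while s + 1 = -2 — extraneous.

s = 6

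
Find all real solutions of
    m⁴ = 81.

Let u = m². The equation becomes u² - 81 = 0.
Factor: (u - 9)(u + 9) = 0, so u = 9 or u = -9.
m² = 9 gives m = ±3.
m² = -9 < 0 has no real solution.

m = -3 or m = 3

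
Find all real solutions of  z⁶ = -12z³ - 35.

z = -1.9129 or z = -1.71

Let u = z³. The equation becomes u² + 12u + 35 = 0.
Factor: (u + 5)(u + 7) = 0, so u = -5 or u = -7.
z³ = -5 gives z = -∛(5) ≈ -1.71.
z³ = -7 gives z = -∛(7) ≈ -1.9129.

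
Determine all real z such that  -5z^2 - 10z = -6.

Rearrange to standard form: -5z^2 - 10z + 6 = 0.
Discriminant: (-10)^2 - 4*(-5)*6 = 220.
Quadratic formula: z = (10 +/- sqrt(220)) / (-10).
So z = -sqrt(55)/5 - 1 ~= -2.4832 or z = -1 + sqrt(55)/5 ~= 0.4832.

z = -2.4832 or z = 0.4832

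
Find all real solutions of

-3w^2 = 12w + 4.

w = -3.633 or w = -0.367

Rearrange to standard form: -3w^2 - 12w - 4 = 0.
Discriminant: (-12)^2 - 4*(-3)*(-4) = 96.
Quadratic formula: w = (12 +/- sqrt(96)) / (-6).
So w = -2 - 2*sqrt(6)/3 ~= -3.633 or w = -2 + 2*sqrt(6)/3 ~= -0.367.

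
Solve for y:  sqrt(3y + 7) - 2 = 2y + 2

y = -1

Isolate the radical: sqrt(3y + 7) = 2y + 4.
Square both sides: 3y + 7 = (2y + 4)^2.
Expand and rearrange: 4y^2 + 13y + 9 = 0.
Solving gives y = -1 or y = -2.25.
Check each candidate in the original equation:
  y = -1: sqrt(4) = 2, while 2y + 4 = 2 — valid.
  y = -2.25: sqrt(0.25) = 0.5, while 2y + 4 = -0.5 — extraneous.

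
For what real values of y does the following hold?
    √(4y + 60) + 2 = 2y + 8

y = 1

Isolate the radical: √(4y + 60) = 2y + 6.
Square both sides: 4y + 60 = (2y + 6)².
Expand and rearrange: 4y² + 20y - 24 = 0.
Solving gives y = 1 or y = -6.
Check each candidate in the original equation:
  y = 1: √(64) = 8, while 2y + 6 = 8 — valid.
  y = -6: √(36) = 6, while 2y + 6 = -6 — extraneous.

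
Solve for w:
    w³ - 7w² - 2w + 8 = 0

Possible rational roots are divisors of 8. Testing w = 1 gives 0, so (w - 1) is a factor.
Divide: w³ - 7w² - 2w + 8 = (w - 1)(w² - 6w - 8).
Apply the quadratic formula to w² - 6w - 8 = 0: w = (6 ± √68)/2, i.e. w ≈ 7.1231 or w ≈ -1.1231.

w = -1.1231 or w = 1 or w = 7.1231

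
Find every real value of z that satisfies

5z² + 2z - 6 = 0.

Discriminant: (2)² − 4·5·(-6) = 124.
Quadratic formula: z = (-2 ± √124) / 10.
So z = -1/5 + √(31)/5 ≈ 0.9136 or z = -√(31)/5 - 1/5 ≈ -1.3136.

z = -1.3136 or z = 0.9136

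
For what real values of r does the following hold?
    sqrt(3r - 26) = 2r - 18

r = 10

Square both sides: 3r - 26 = (2r - 18)^2.
Expand and rearrange: 4r^2 - 75r + 350 = 0.
Solving gives r = 10 or r = 8.75.
Check each candidate in the original equation:
  r = 10: sqrt(4) = 2, while 2r - 18 = 2 — valid.
  r = 8.75: sqrt(0.25) = 0.5, while 2r - 18 = -0.5 — extraneous.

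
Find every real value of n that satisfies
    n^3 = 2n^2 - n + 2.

Rearrange: n^3 - 2n^2 + n - 2 = 0.
Possible rational roots are divisors of -2. Testing n = 2 gives 0, so (n - 2) is a factor.
Divide: n^3 - 2n^2 + n - 2 = (n - 2)(n^2 + 1).
The quadratic n^2 + 1 has discriminant -4 < 0, so no further real roots.

n = 2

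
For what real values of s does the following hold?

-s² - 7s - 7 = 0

s = -5.7913 or s = -1.2087

Discriminant: (-7)² − 4·(-1)·(-7) = 21.
Quadratic formula: s = (7 ± √21) / (-2).
So s = -7/2 - √(21)/2 ≈ -5.7913 or s = -7/2 + √(21)/2 ≈ -1.2087.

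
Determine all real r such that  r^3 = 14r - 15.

Rearrange: r^3 - 14r + 15 = 0.
Possible rational roots are divisors of 15. Testing r = 3 gives 0, so (r - 3) is a factor.
Divide: r^3 - 14r + 15 = (r - 3)(r^2 + 3r - 5).
Apply the quadratic formula to r^2 + 3r - 5 = 0: r = (-3 +/- sqrt(29))/2, i.e. r ~= 1.1926 or r ~= -4.1926.

r = -4.1926 or r = 1.1926 or r = 3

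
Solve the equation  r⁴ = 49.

r = -2.6458 or r = 2.6458

Let u = r². The equation becomes u² - 49 = 0.
Factor: (u - 7)(u + 7) = 0, so u = 7 or u = -7.
r² = 7 gives r = ±√(7) ≈ ±2.6458.
r² = -7 < 0 has no real solution.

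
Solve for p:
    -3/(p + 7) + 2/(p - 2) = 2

Multiply both sides by (p + 7)(p - 2):
-3(p - 2) + 2(p + 7) = 2(p + 7)(p - 2).
Expand and collect terms: 2p^2 + 11p - 48 = 0.
By the quadratic formula, p = (-11 +/- sqrt(505)) / 4, so p ~= 2.8681 or p ~= -8.3681.
Neither value makes a denominator zero (p != -7, p != 2), so both are valid.

p = -8.3681 or p = 2.8681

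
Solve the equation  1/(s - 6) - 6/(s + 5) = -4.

s = -3.4593 or s = 5.7093

Multiply both sides by (s - 6)(s + 5):
(s + 5) - 6(s - 6) = -4(s - 6)(s + 5).
Expand and collect terms: -4s^2 + 9s + 79 = 0.
By the quadratic formula, s = (-9 +/- sqrt(1345)) / -8, so s ~= -3.4593 or s ~= 5.7093.
Neither value makes a denominator zero (s != 6, s != -5), so both are valid.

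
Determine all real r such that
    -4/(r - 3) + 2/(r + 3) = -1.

r = -4.2915 or r = 6.2915

Multiply both sides by (r - 3)(r + 3):
-4(r + 3) + 2(r - 3) = -(r - 3)(r + 3).
Expand and collect terms: -r² + 2r + 27 = 0.
By the quadratic formula, r = (-2 ± √112) / -2, so r ≈ -4.2915 or r ≈ 6.2915.
Neither value makes a denominator zero (r ≠ 3, r ≠ -3), so both are valid.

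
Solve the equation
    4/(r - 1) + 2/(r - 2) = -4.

Multiply both sides by (r - 1)(r - 2):
4(r - 2) + 2(r - 1) = -4(r - 1)(r - 2).
Expand and collect terms: -4r^2 + 6r + 2 = 0.
By the quadratic formula, r = (-6 +/- sqrt(68)) / -8, so r ~= -0.2808 or r ~= 1.7808.
Neither value makes a denominator zero (r != 1, r != 2), so both are valid.

r = -0.2808 or r = 1.7808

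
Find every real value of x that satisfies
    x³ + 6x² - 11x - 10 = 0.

x = -7.3166 or x = -0.6834 or x = 2

Possible rational roots are divisors of -10. Testing x = 2 gives 0, so (x - 2) is a factor.
Divide: x³ + 6x² - 11x - 10 = (x - 2)(x² + 8x + 5).
Apply the quadratic formula to x² + 8x + 5 = 0: x = (-8 ± √44)/2, i.e. x ≈ -0.6834 or x ≈ -7.3166.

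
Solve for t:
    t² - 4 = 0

t = -2 or t = 2

Factor: (t - 2)(t + 2) = 0.
So t = 2 or t = -2.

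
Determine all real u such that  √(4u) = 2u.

Square both sides: 4u = (2u)².
Expand and rearrange: 4u² - 4u = 0.
Solving gives u = 1 or u = 0.
Check each candidate in the original equation:
  u = 1: √(4) = 2, while 2u = 2 — valid.
  u = 0: √(0) = 0, while 2u = 0 — valid.

u = 0 or u = 1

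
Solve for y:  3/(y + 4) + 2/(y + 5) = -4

y = -5.8431 or y = -4.4069

Multiply both sides by (y + 4)(y + 5):
3(y + 5) + 2(y + 4) = -4(y + 4)(y + 5).
Expand and collect terms: -4y^2 - 41y - 103 = 0.
By the quadratic formula, y = (41 +/- sqrt(33)) / -8, so y ~= -5.8431 or y ~= -4.4069.
Neither value makes a denominator zero (y != -4, y != -5), so both are valid.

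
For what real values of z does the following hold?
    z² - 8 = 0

Discriminant: (0)² − 4·1·(-8) = 32.
Quadratic formula: z = (0 ± √32) / 2.
So z = 2·√(2) ≈ 2.8284 or z = -2·√(2) ≈ -2.8284.

z = -2.8284 or z = 2.8284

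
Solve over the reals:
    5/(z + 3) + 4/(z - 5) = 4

Multiply both sides by (z + 3)(z - 5):
5(z - 5) + 4(z + 3) = 4(z + 3)(z - 5).
Expand and collect terms: 4z² - 17z - 47 = 0.
By the quadratic formula, z = (17 ± √1041) / 8, so z ≈ 6.1581 or z ≈ -1.9081.
Neither value makes a denominator zero (z ≠ -3, z ≠ 5), so both are valid.

z = -1.9081 or z = 6.1581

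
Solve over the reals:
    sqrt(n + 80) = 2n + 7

n = 1

Square both sides: n + 80 = (2n + 7)^2.
Expand and rearrange: 4n^2 + 27n - 31 = 0.
Solving gives n = 1 or n = -7.75.
Check each candidate in the original equation:
  n = 1: sqrt(81) = 9, while 2n + 7 = 9 — valid.
  n = -7.75: sqrt(72.25) = 8.5, while 2n + 7 = -8.5 — extraneous.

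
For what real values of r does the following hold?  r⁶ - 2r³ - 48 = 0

r = -1.8171 or r = 2

Let u = r³. The equation becomes u² - 2u - 48 = 0.
Factor: (u + 6)(u - 8) = 0, so u = -6 or u = 8.
r³ = -6 gives r = -∛(6) ≈ -1.8171.
r³ = 8 gives r = 2.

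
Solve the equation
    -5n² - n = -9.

n = -1.4454 or n = 1.2454

Rearrange to standard form: -5n² - n + 9 = 0.
Discriminant: (-1)² − 4·(-5)·9 = 181.
Quadratic formula: n = (1 ± √181) / (-10).
So n = -√(181)/10 - 1/10 ≈ -1.4454 or n = -1/10 + √(181)/10 ≈ 1.2454.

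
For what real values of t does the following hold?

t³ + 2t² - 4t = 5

t = -2.7913 or t = -1 or t = 1.7913

Rearrange: t³ + 2t² - 4t - 5 = 0.
Possible rational roots are divisors of -5. Testing t = -1 gives 0, so (t + 1) is a factor.
Divide: t³ + 2t² - 4t - 5 = (t + 1)(t² + t - 5).
Apply the quadratic formula to t² + t - 5 = 0: t = (-1 ± √21)/2, i.e. t ≈ 1.7913 or t ≈ -2.7913.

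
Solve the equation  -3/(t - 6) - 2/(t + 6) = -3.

Multiply both sides by (t - 6)(t + 6):
-3(t + 6) - 2(t - 6) = -3(t - 6)(t + 6).
Expand and collect terms: -3t^2 + 5t + 114 = 0.
By the quadratic formula, t = (-5 +/- sqrt(1393)) / -6, so t ~= -5.3872 or t ~= 7.0538.
Neither value makes a denominator zero (t != 6, t != -6), so both are valid.

t = -5.3872 or t = 7.0538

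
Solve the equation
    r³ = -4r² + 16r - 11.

r = -6.6533 or r = 1 or r = 1.6533

Rearrange: r³ + 4r² - 16r + 11 = 0.
Possible rational roots are divisors of 11. Testing r = 1 gives 0, so (r - 1) is a factor.
Divide: r³ + 4r² - 16r + 11 = (r - 1)(r² + 5r - 11).
Apply the quadratic formula to r² + 5r - 11 = 0: r = (-5 ± √69)/2, i.e. r ≈ 1.6533 or r ≈ -6.6533.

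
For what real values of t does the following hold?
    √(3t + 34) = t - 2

t = 10

Square both sides: 3t + 34 = (t - 2)².
Expand and rearrange: t² - 7t - 30 = 0.
Solving gives t = 10 or t = -3.
Check each candidate in the original equation:
  t = 10: √(64) = 8, while t - 2 = 8 — valid.
  t = -3: √(25) = 5, while t - 2 = -5 — extraneous.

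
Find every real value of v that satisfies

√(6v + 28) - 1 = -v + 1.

v = -2

Isolate the radical: √(6v + 28) = -v + 2.
Square both sides: 6v + 28 = (-v + 2)².
Expand and rearrange: v² - 10v - 24 = 0.
Solving gives v = 12 or v = -2.
Check each candidate in the original equation:
  v = 12: √(100) = 10, while -v + 2 = -10 — extraneous.
  v = -2: √(16) = 4, while -v + 2 = 4 — valid.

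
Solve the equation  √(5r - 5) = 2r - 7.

Square both sides: 5r - 5 = (2r - 7)².
Expand and rearrange: 4r² - 33r + 54 = 0.
Solving gives r = 6 or r = 2.25.
Check each candidate in the original equation:
  r = 6: √(25) = 5, while 2r - 7 = 5 — valid.
  r = 2.25: √(6.25) = 2.5, while 2r - 7 = -2.5 — extraneous.

r = 6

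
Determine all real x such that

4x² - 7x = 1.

Rearrange to standard form: 4x² - 7x - 1 = 0.
Discriminant: (-7)² − 4·4·(-1) = 65.
Quadratic formula: x = (7 ± √65) / 8.
So x = 7/8 + √(65)/8 ≈ 1.8828 or x = 7/8 - √(65)/8 ≈ -0.1328.

x = -0.1328 or x = 1.8828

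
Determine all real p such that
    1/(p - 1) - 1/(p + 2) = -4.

p = -1.7247 or p = 0.7247

Multiply both sides by (p - 1)(p + 2):
(p + 2) - (p - 1) = -4(p - 1)(p + 2).
Expand and collect terms: -4p^2 - 4p + 5 = 0.
By the quadratic formula, p = (4 +/- sqrt(96)) / -8, so p ~= -1.7247 or p ~= 0.7247.
Neither value makes a denominator zero (p != 1, p != -2), so both are valid.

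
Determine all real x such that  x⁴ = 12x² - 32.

x = -2.8284 or x = -2 or x = 2 or x = 2.8284

Let u = x². The equation becomes u² - 12u + 32 = 0.
Factor: (u - 4)(u - 8) = 0, so u = 4 or u = 8.
x² = 4 gives x = ±2.
x² = 8 gives x = ±2·√(2) ≈ ±2.8284.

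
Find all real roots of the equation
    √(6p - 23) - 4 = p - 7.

Isolate the radical: √(6p - 23) = p - 3.
Square both sides: 6p - 23 = (p - 3)².
Expand and rearrange: p² - 12p + 32 = 0.
Solving gives p = 8 or p = 4.
Check each candidate in the original equation:
  p = 8: √(25) = 5, while p - 3 = 5 — valid.
  p = 4: √(1) = 1, while p - 3 = 1 — valid.

p = 4 or p = 8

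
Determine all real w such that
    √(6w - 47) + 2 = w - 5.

Isolate the radical: √(6w - 47) = w - 7.
Square both sides: 6w - 47 = (w - 7)².
Expand and rearrange: w² - 20w + 96 = 0.
Solving gives w = 12 or w = 8.
Check each candidate in the original equation:
  w = 12: √(25) = 5, while w - 7 = 5 — valid.
  w = 8: √(1) = 1, while w - 7 = 1 — valid.

w = 8 or w = 12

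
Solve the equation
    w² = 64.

w = -8 or w = 8

Bring every term to one side: w² - 64 = 0.
Factor: (w - 8)(w + 8) = 0.
So w = 8 or w = -8.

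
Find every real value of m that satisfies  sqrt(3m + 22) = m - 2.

Square both sides: 3m + 22 = (m - 2)^2.
Expand and rearrange: m^2 - 7m - 18 = 0.
Solving gives m = 9 or m = -2.
Check each candidate in the original equation:
  m = 9: sqrt(49) = 7, while m - 2 = 7 — valid.
  m = -2: sqrt(16) = 4, while m - 2 = -4 — extraneous.

m = 9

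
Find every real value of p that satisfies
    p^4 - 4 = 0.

p = -1.4142 or p = 1.4142

Let u = p^2. The equation becomes u^2 - 4 = 0.
Factor: (u - 2)(u + 2) = 0, so u = 2 or u = -2.
p^2 = 2 gives p = +/-sqrt(2) ~= +/-1.4142.
p^2 = -2 < 0 has no real solution.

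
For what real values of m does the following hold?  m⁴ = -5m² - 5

No real solutions.

Let u = m². The equation becomes u² + 5u + 5 = 0.
By the quadratic formula, u = -5/2 + √(5)/2 or u = -5/2 - √(5)/2.
m² = -5/2 + √(5)/2 < 0 has no real solution.
m² = -5/2 - √(5)/2 < 0 has no real solution.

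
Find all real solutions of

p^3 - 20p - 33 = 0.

p = -3 or p = -2.1401 or p = 5.1401

Possible rational roots are divisors of -33. Testing p = -3 gives 0, so (p + 3) is a factor.
Divide: p^3 - 20p - 33 = (p + 3)(p^2 - 3p - 11).
Apply the quadratic formula to p^2 - 3p - 11 = 0: p = (3 +/- sqrt(53))/2, i.e. p ~= 5.1401 or p ~= -2.1401.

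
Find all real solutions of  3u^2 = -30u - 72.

u = -6 or u = -4

Bring every term to one side: 3u^2 + 30u + 72 = 0.
Factor: 3(u + 6)(u + 4) = 0.
So u = -6 or u = -4.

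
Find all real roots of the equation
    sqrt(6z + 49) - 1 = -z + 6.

Isolate the radical: sqrt(6z + 49) = -z + 7.
Square both sides: 6z + 49 = (-z + 7)^2.
Expand and rearrange: z^2 - 20z = 0.
Solving gives z = 20 or z = 0.
Check each candidate in the original equation:
  z = 20: sqrt(169) = 13, while -z + 7 = -13 — extraneous.
  z = 0: sqrt(49) = 7, while -z + 7 = 7 — valid.

z = 0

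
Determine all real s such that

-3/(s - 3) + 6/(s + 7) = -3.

Multiply both sides by (s - 3)(s + 7):
-3(s + 7) + 6(s - 3) = -3(s - 3)(s + 7).
Expand and collect terms: -3s^2 - 15s + 102 = 0.
By the quadratic formula, s = (15 +/- sqrt(1449)) / -6, so s ~= -8.8443 or s ~= 3.8443.
Neither value makes a denominator zero (s != 3, s != -7), so both are valid.

s = -8.8443 or s = 3.8443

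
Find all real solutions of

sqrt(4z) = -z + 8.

z = 4

Square both sides: 4z = (-z + 8)^2.
Expand and rearrange: z^2 - 20z + 64 = 0.
Solving gives z = 16 or z = 4.
Check each candidate in the original equation:
  z = 16: sqrt(64) = 8, while -z + 8 = -8 — extraneous.
  z = 4: sqrt(16) = 4, while -z + 8 = 4 — valid.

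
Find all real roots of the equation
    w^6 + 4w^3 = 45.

w = -2.0801 or w = 1.71

Let u = w^3. The equation becomes u^2 + 4u - 45 = 0.
Factor: (u - 5)(u + 9) = 0, so u = 5 or u = -9.
w^3 = 5 gives w = (5)^(1/3) ~= 1.71.
w^3 = -9 gives w = -(9)^(1/3) ~= -2.0801.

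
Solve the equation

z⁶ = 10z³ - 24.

z = 1.5874 or z = 1.8171

Let u = z³. The equation becomes u² - 10u + 24 = 0.
Factor: (u - 6)(u - 4) = 0, so u = 6 or u = 4.
z³ = 6 gives z = ∛(6) ≈ 1.8171.
z³ = 4 gives z = ∛(4) ≈ 1.5874.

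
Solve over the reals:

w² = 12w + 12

Rearrange to standard form: w² - 12w - 12 = 0.
Discriminant: (-12)² − 4·1·(-12) = 192.
Quadratic formula: w = (12 ± √192) / 2.
So w = 6 + 4·√(3) ≈ 12.9282 or w = 6 - 4·√(3) ≈ -0.9282.

w = -0.9282 or w = 12.9282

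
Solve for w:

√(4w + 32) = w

w = 8

Square both sides: 4w + 32 = (w)².
Expand and rearrange: w² - 4w - 32 = 0.
Solving gives w = 8 or w = -4.
Check each candidate in the original equation:
  w = 8: √(64) = 8, while w = 8 — valid.
  w = -4: √(16) = 4, while w = -4 — extraneous.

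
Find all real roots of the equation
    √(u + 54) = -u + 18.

Square both sides: u + 54 = (-u + 18)².
Expand and rearrange: u² - 37u + 270 = 0.
Solving gives u = 27 or u = 10.
Check each candidate in the original equation:
  u = 27: √(81) = 9, while -u + 18 = -9 — extraneous.
  u = 10: √(64) = 8, while -u + 18 = 8 — valid.

u = 10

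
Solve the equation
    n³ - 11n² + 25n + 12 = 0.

Possible rational roots are divisors of 12. Testing n = 4 gives 0, so (n - 4) is a factor.
Divide: n³ - 11n² + 25n + 12 = (n - 4)(n² - 7n - 3).
Apply the quadratic formula to n² - 7n - 3 = 0: n = (7 ± √61)/2, i.e. n ≈ 7.4051 or n ≈ -0.4051.

n = -0.4051 or n = 4 or n = 7.4051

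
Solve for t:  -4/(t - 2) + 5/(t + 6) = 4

Multiply both sides by (t - 2)(t + 6):
-4(t + 6) + 5(t - 2) = 4(t - 2)(t + 6).
Expand and collect terms: 4t^2 + 15t - 14 = 0.
By the quadratic formula, t = (-15 +/- sqrt(449)) / 8, so t ~= 0.7737 or t ~= -4.5237.
Neither value makes a denominator zero (t != 2, t != -6), so both are valid.

t = -4.5237 or t = 0.7737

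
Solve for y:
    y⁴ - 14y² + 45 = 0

Let u = y². The equation becomes u² - 14u + 45 = 0.
Factor: (u - 9)(u - 5) = 0, so u = 9 or u = 5.
y² = 9 gives y = ±3.
y² = 5 gives y = ±√(5) ≈ ±2.2361.

y = -3 or y = -2.2361 or y = 2.2361 or y = 3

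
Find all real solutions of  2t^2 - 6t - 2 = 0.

Discriminant: (-6)^2 - 4*2*(-2) = 52.
Quadratic formula: t = (6 +/- sqrt(52)) / 4.
So t = 3/2 + sqrt(13)/2 ~= 3.3028 or t = 3/2 - sqrt(13)/2 ~= -0.3028.

t = -0.3028 or t = 3.3028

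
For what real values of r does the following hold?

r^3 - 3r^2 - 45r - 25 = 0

r = -5 or r = -0.5826 or r = 8.5826

Possible rational roots are divisors of -25. Testing r = -5 gives 0, so (r + 5) is a factor.
Divide: r^3 - 3r^2 - 45r - 25 = (r + 5)(r^2 - 8r - 5).
Apply the quadratic formula to r^2 - 8r - 5 = 0: r = (8 +/- sqrt(84))/2, i.e. r ~= 8.5826 or r ~= -0.5826.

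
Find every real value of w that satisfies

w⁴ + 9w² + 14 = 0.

Let u = w². The equation becomes u² + 9u + 14 = 0.
Factor: (u + 7)(u + 2) = 0, so u = -7 or u = -2.
w² = -7 < 0 has no real solution.
w² = -2 < 0 has no real solution.

No real solutions.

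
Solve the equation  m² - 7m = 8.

m = -1 or m = 8

Bring every term to one side: m² - 7m - 8 = 0.
Factor: (m - 8)(m + 1) = 0.
So m = 8 or m = -1.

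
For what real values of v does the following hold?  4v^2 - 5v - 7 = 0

Discriminant: (-5)^2 - 4*4*(-7) = 137.
Quadratic formula: v = (5 +/- sqrt(137)) / 8.
So v = 5/8 + sqrt(137)/8 ~= 2.0881 or v = 5/8 - sqrt(137)/8 ~= -0.8381.

v = -0.8381 or v = 2.0881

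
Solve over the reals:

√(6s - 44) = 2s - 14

Square both sides: 6s - 44 = (2s - 14)².
Expand and rearrange: 4s² - 62s + 240 = 0.
Solving gives s = 8 or s = 7.5.
Check each candidate in the original equation:
  s = 8: √(4) = 2, while 2s - 14 = 2 — valid.
  s = 7.5: √(1) = 1, while 2s - 14 = 1 — valid.

s = 7.5 or s = 8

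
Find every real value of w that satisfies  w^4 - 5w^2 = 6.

w = -2.4495 or w = 2.4495

Let u = w^2. The equation becomes u^2 - 5u - 6 = 0.
Factor: (u - 6)(u + 1) = 0, so u = 6 or u = -1.
w^2 = 6 gives w = +/-sqrt(6) ~= +/-2.4495.
w^2 = -1 < 0 has no real solution.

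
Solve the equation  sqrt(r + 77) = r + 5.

Square both sides: r + 77 = (r + 5)^2.
Expand and rearrange: r^2 + 9r - 52 = 0.
Solving gives r = 4 or r = -13.
Check each candidate in the original equation:
  r = 4: sqrt(81) = 9, while r + 5 = 9 — valid.
  r = -13: sqrt(64) = 8, while r + 5 = -8 — extraneous.

r = 4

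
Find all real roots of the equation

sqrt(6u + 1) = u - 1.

u = 8

Square both sides: 6u + 1 = (u - 1)^2.
Expand and rearrange: u^2 - 8u = 0.
Solving gives u = 8 or u = 0.
Check each candidate in the original equation:
  u = 8: sqrt(49) = 7, while u - 1 = 7 — valid.
  u = 0: sqrt(1) = 1, while u - 1 = -1 — extraneous.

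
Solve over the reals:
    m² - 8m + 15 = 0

Factor: (m - 5)(m - 3) = 0.
So m = 5 or m = 3.

m = 3 or m = 5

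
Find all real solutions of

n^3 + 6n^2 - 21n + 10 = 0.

Possible rational roots are divisors of 10. Testing n = 2 gives 0, so (n - 2) is a factor.
Divide: n^3 + 6n^2 - 21n + 10 = (n - 2)(n^2 + 8n - 5).
Apply the quadratic formula to n^2 + 8n - 5 = 0: n = (-8 +/- sqrt(84))/2, i.e. n ~= 0.5826 or n ~= -8.5826.

n = -8.5826 or n = 0.5826 or n = 2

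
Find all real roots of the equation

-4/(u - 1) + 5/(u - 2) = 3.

u = 0.3333 or u = 3

Multiply both sides by (u - 1)(u - 2):
-4(u - 2) + 5(u - 1) = 3(u - 1)(u - 2).
Expand and collect terms: 3u² - 10u + 3 = 0.
Factor or apply the quadratic formula: u = 3 or u = 0.3333.
Neither value makes a denominator zero (u ≠ 1, u ≠ 2), so both are valid.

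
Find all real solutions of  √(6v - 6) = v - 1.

Square both sides: 6v - 6 = (v - 1)².
Expand and rearrange: v² - 8v + 7 = 0.
Solving gives v = 7 or v = 1.
Check each candidate in the original equation:
  v = 7: √(36) = 6, while v - 1 = 6 — valid.
  v = 1: √(0) = 0, while v - 1 = 0 — valid.

v = 1 or v = 7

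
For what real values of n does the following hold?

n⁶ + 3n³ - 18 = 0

Let u = n³. The equation becomes u² + 3u - 18 = 0.
Factor: (u + 6)(u - 3) = 0, so u = -6 or u = 3.
n³ = -6 gives n = -∛(6) ≈ -1.8171.
n³ = 3 gives n = ∛(3) ≈ 1.4422.

n = -1.8171 or n = 1.4422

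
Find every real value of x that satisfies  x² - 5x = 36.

Bring every term to one side: x² - 5x - 36 = 0.
Factor: (x + 4)(x - 9) = 0.
So x = -4 or x = 9.

x = -4 or x = 9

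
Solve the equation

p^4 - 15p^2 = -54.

Let u = p^2. The equation becomes u^2 - 15u + 54 = 0.
Factor: (u - 9)(u - 6) = 0, so u = 9 or u = 6.
p^2 = 9 gives p = +/-3.
p^2 = 6 gives p = +/-sqrt(6) ~= +/-2.4495.

p = -3 or p = -2.4495 or p = 2.4495 or p = 3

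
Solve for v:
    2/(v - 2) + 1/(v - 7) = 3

Multiply both sides by (v - 2)(v - 7):
2(v - 7) + (v - 2) = 3(v - 2)(v - 7).
Expand and collect terms: 3v^2 - 30v + 58 = 0.
By the quadratic formula, v = (30 +/- sqrt(204)) / 6, so v ~= 7.3805 or v ~= 2.6195.
Neither value makes a denominator zero (v != 2, v != 7), so both are valid.

v = 2.6195 or v = 7.3805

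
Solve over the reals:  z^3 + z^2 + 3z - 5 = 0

z = 1

Possible rational roots are divisors of -5. Testing z = 1 gives 0, so (z - 1) is a factor.
Divide: z^3 + z^2 + 3z - 5 = (z - 1)(z^2 + 2z + 5).
The quadratic z^2 + 2z + 5 has discriminant -16 < 0, so no further real roots.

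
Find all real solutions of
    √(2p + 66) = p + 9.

p = -1

Square both sides: 2p + 66 = (p + 9)².
Expand and rearrange: p² + 16p + 15 = 0.
Solving gives p = -1 or p = -15.
Check each candidate in the original equation:
  p = -1: √(64) = 8, while p + 9 = 8 — valid.
  p = -15: √(36) = 6, while p + 9 = -6 — extraneous.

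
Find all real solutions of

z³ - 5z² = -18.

Rearrange: z³ - 5z² + 18 = 0.
Possible rational roots are divisors of 18. Testing z = 3 gives 0, so (z - 3) is a factor.
Divide: z³ - 5z² + 18 = (z - 3)(z² - 2z - 6).
Apply the quadratic formula to z² - 2z - 6 = 0: z = (2 ± √28)/2, i.e. z ≈ 3.6458 or z ≈ -1.6458.

z = -1.6458 or z = 3 or z = 3.6458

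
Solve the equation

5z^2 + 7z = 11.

z = -2.3401 or z = 0.9401

Rearrange to standard form: 5z^2 + 7z - 11 = 0.
Discriminant: (7)^2 - 4*5*(-11) = 269.
Quadratic formula: z = (-7 +/- sqrt(269)) / 10.
So z = -7/10 + sqrt(269)/10 ~= 0.9401 or z = -sqrt(269)/10 - 7/10 ~= -2.3401.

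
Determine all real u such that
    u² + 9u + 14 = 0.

u = -7 or u = -2

Factor: (u + 2)(u + 7) = 0.
So u = -2 or u = -7.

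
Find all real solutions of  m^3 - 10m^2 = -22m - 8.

m = -0.3166 or m = 4 or m = 6.3166

Rearrange: m^3 - 10m^2 + 22m + 8 = 0.
Possible rational roots are divisors of 8. Testing m = 4 gives 0, so (m - 4) is a factor.
Divide: m^3 - 10m^2 + 22m + 8 = (m - 4)(m^2 - 6m - 2).
Apply the quadratic formula to m^2 - 6m - 2 = 0: m = (6 +/- sqrt(44))/2, i.e. m ~= 6.3166 or m ~= -0.3166.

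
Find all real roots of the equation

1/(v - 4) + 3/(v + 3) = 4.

v = -2.2787 or v = 4.2787

Multiply both sides by (v - 4)(v + 3):
(v + 3) + 3(v - 4) = 4(v - 4)(v + 3).
Expand and collect terms: 4v^2 - 8v - 39 = 0.
By the quadratic formula, v = (8 +/- sqrt(688)) / 8, so v ~= 4.2787 or v ~= -2.2787.
Neither value makes a denominator zero (v != 4, v != -3), so both are valid.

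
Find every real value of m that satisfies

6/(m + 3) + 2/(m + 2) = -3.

m = -5.4748 or m = -2.1919

Multiply both sides by (m + 3)(m + 2):
6(m + 2) + 2(m + 3) = -3(m + 3)(m + 2).
Expand and collect terms: -3m^2 - 23m - 36 = 0.
By the quadratic formula, m = (23 +/- sqrt(97)) / -6, so m ~= -5.4748 or m ~= -2.1919.
Neither value makes a denominator zero (m != -3, m != -2), so both are valid.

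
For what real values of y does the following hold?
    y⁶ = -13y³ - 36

Let u = y³. The equation becomes u² + 13u + 36 = 0.
Factor: (u + 4)(u + 9) = 0, so u = -4 or u = -9.
y³ = -4 gives y = -∛(4) ≈ -1.5874.
y³ = -9 gives y = -∛(9) ≈ -2.0801.

y = -2.0801 or y = -1.5874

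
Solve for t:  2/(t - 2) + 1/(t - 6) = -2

t = 0.8915 or t = 5.6085

Multiply both sides by (t - 2)(t - 6):
2(t - 6) + (t - 2) = -2(t - 2)(t - 6).
Expand and collect terms: -2t^2 + 13t - 10 = 0.
By the quadratic formula, t = (-13 +/- sqrt(89)) / -4, so t ~= 0.8915 or t ~= 5.6085.
Neither value makes a denominator zero (t != 2, t != 6), so both are valid.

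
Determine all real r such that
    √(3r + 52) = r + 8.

r = -1

Square both sides: 3r + 52 = (r + 8)².
Expand and rearrange: r² + 13r + 12 = 0.
Solving gives r = -1 or r = -12.
Check each candidate in the original equation:
  r = -1: √(49) = 7, while r + 8 = 7 — valid.
  r = -12: √(16) = 4, while r + 8 = -4 — extraneous.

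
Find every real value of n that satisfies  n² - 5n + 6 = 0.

Factor: (n - 2)(n - 3) = 0.
So n = 2 or n = 3.

n = 2 or n = 3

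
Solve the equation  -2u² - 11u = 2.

u = -5.3117 or u = -0.1883

Rearrange to standard form: -2u² - 11u - 2 = 0.
Discriminant: (-11)² − 4·(-2)·(-2) = 105.
Quadratic formula: u = (11 ± √105) / (-4).
So u = -11/4 - √(105)/4 ≈ -5.3117 or u = -11/4 + √(105)/4 ≈ -0.1883.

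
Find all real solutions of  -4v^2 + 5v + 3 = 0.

v = -0.443 or v = 1.693

Discriminant: (5)^2 - 4*(-4)*3 = 73.
Quadratic formula: v = (-5 +/- sqrt(73)) / (-8).
So v = 5/8 - sqrt(73)/8 ~= -0.443 or v = 5/8 + sqrt(73)/8 ~= 1.693.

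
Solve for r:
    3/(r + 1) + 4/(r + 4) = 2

Multiply both sides by (r + 1)(r + 4):
3(r + 4) + 4(r + 1) = 2(r + 1)(r + 4).
Expand and collect terms: 2r² + 3r - 8 = 0.
By the quadratic formula, r = (-3 ± √73) / 4, so r ≈ 1.386 or r ≈ -2.886.
Neither value makes a denominator zero (r ≠ -1, r ≠ -4), so both are valid.

r = -2.886 or r = 1.386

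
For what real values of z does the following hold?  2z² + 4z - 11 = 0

z = -3.5495 or z = 1.5495

Discriminant: (4)² − 4·2·(-11) = 104.
Quadratic formula: z = (-4 ± √104) / 4.
So z = -1 + √(26)/2 ≈ 1.5495 or z = -√(26)/2 - 1 ≈ -3.5495.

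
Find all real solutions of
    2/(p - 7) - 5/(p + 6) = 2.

Multiply both sides by (p - 7)(p + 6):
2(p + 6) - 5(p - 7) = 2(p - 7)(p + 6).
Expand and collect terms: 2p² + p - 131 = 0.
By the quadratic formula, p = (-1 ± √1049) / 4, so p ≈ 7.8471 or p ≈ -8.3471.
Neither value makes a denominator zero (p ≠ 7, p ≠ -6), so both are valid.

p = -8.3471 or p = 7.8471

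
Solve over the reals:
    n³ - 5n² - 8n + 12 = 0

Possible rational roots are divisors of 12. Testing n = 1 gives 0, so (n - 1) is a factor.
Divide: n³ - 5n² - 8n + 12 = (n - 1)(n² - 4n - 12).
Factor the quadratic: n = 6 or n = -2.

n = -2 or n = 1 or n = 6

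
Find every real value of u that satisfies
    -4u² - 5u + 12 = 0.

u = -2.4664 or u = 1.2164

Discriminant: (-5)² − 4·(-4)·12 = 217.
Quadratic formula: u = (5 ± √217) / (-8).
So u = -√(217)/8 - 5/8 ≈ -2.4664 or u = -5/8 + √(217)/8 ≈ 1.2164.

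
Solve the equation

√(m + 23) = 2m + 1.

Square both sides: m + 23 = (2m + 1)².
Expand and rearrange: 4m² + 3m - 22 = 0.
Solving gives m = 2 or m = -2.75.
Check each candidate in the original equation:
  m = 2: √(25) = 5, while 2m + 1 = 5 — valid.
  m = -2.75: √(20.25) = 4.5, while 2m + 1 = -4.5 — extraneous.

m = 2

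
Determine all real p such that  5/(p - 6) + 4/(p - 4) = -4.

p = 2.4553 or p = 5.2947

Multiply both sides by (p - 6)(p - 4):
5(p - 4) + 4(p - 6) = -4(p - 6)(p - 4).
Expand and collect terms: -4p² + 31p - 52 = 0.
By the quadratic formula, p = (-31 ± √129) / -8, so p ≈ 2.4553 or p ≈ 5.2947.
Neither value makes a denominator zero (p ≠ 6, p ≠ 4), so both are valid.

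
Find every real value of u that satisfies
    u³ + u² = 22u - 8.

u = -5.3723 or u = 0.3723 or u = 4

Rearrange: u³ + u² - 22u + 8 = 0.
Possible rational roots are divisors of 8. Testing u = 4 gives 0, so (u - 4) is a factor.
Divide: u³ + u² - 22u + 8 = (u - 4)(u² + 5u - 2).
Apply the quadratic formula to u² + 5u - 2 = 0: u = (-5 ± √33)/2, i.e. u ≈ 0.3723 or u ≈ -5.3723.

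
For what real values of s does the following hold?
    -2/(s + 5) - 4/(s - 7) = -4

Multiply both sides by (s + 5)(s - 7):
-2(s - 7) - 4(s + 5) = -4(s + 5)(s - 7).
Expand and collect terms: -4s^2 + 14s + 146 = 0.
By the quadratic formula, s = (-14 +/- sqrt(2532)) / -8, so s ~= -4.5399 or s ~= 8.0399.
Neither value makes a denominator zero (s != -5, s != 7), so both are valid.

s = -4.5399 or s = 8.0399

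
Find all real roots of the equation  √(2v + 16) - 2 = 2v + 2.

v = 0

Isolate the radical: √(2v + 16) = 2v + 4.
Square both sides: 2v + 16 = (2v + 4)².
Expand and rearrange: 4v² + 14v = 0.
Solving gives v = 0 or v = -3.5.
Check each candidate in the original equation:
  v = 0: √(16) = 4, while 2v + 4 = 4 — valid.
  v = -3.5: √(9) = 3, while 2v + 4 = -3 — extraneous.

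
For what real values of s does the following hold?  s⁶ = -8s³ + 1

Let u = s³. The equation becomes u² + 8u - 1 = 0.
By the quadratic formula, u = -4 + √(17) or u = -√(17) - 4.
s³ = -4 + √(17) gives s = ∛(-4 + √(17)) ≈ 0.4975.
s³ = -√(17) - 4 gives s = -∛(4 + √(17)) ≈ -2.0102.

s = -2.0102 or s = 0.4975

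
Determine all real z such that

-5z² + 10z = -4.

z = -0.3416 or z = 2.3416

Rearrange to standard form: -5z² + 10z + 4 = 0.
Discriminant: (10)² − 4·(-5)·4 = 180.
Quadratic formula: z = (-10 ± √180) / (-10).
So z = 1 - 3·√(5)/5 ≈ -0.3416 or z = 1 + 3·√(5)/5 ≈ 2.3416.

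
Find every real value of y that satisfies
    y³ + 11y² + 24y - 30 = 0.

Possible rational roots are divisors of -30. Testing y = -5 gives 0, so (y + 5) is a factor.
Divide: y³ + 11y² + 24y - 30 = (y + 5)(y² + 6y - 6).
Apply the quadratic formula to y² + 6y - 6 = 0: y = (-6 ± √60)/2, i.e. y ≈ 0.873 or y ≈ -6.873.

y = -6.873 or y = -5 or y = 0.873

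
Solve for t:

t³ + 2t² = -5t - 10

Rearrange: t³ + 2t² + 5t + 10 = 0.
Possible rational roots are divisors of 10. Testing t = -2 gives 0, so (t + 2) is a factor.
Divide: t³ + 2t² + 5t + 10 = (t + 2)(t² + 5).
The quadratic t² + 5 has discriminant -20 < 0, so no further real roots.

t = -2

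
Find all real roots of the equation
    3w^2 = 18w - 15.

w = 1 or w = 5

Bring every term to one side: 3w^2 - 18w + 15 = 0.
Factor: 3(w - 1)(w - 5) = 0.
So w = 1 or w = 5.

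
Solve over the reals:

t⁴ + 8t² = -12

Let u = t². The equation becomes u² + 8u + 12 = 0.
Factor: (u + 6)(u + 2) = 0, so u = -6 or u = -2.
t² = -6 < 0 has no real solution.
t² = -2 < 0 has no real solution.

No real solutions.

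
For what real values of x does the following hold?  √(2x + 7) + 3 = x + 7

x = -3

Isolate the radical: √(2x + 7) = x + 4.
Square both sides: 2x + 7 = (x + 4)².
Expand and rearrange: x² + 6x + 9 = 0.
This gives the repeated root x = -3.
Check in the original equation:
  x = -3: √(1) = 1, while x + 4 = 1 — valid.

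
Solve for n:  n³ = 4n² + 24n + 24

Rearrange: n³ - 4n² - 24n - 24 = 0.
Possible rational roots are divisors of -24. Testing n = -2 gives 0, so (n + 2) is a factor.
Divide: n³ - 4n² - 24n - 24 = (n + 2)(n² - 6n - 12).
Apply the quadratic formula to n² - 6n - 12 = 0: n = (6 ± √84)/2, i.e. n ≈ 7.5826 or n ≈ -1.5826.

n = -2 or n = -1.5826 or n = 7.5826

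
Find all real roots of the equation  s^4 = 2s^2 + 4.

Let u = s^2. The equation becomes u^2 - 2u - 4 = 0.
By the quadratic formula, u = 1 + sqrt(5) or u = 1 - sqrt(5).
s^2 = 1 + sqrt(5) gives s = +/-sqrt(1 + sqrt(5)) ~= +/-1.7989.
s^2 = 1 - sqrt(5) < 0 has no real solution.

s = -1.7989 or s = 1.7989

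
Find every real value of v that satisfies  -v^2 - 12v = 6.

Rearrange to standard form: -v^2 - 12v - 6 = 0.
Discriminant: (-12)^2 - 4*(-1)*(-6) = 120.
Quadratic formula: v = (12 +/- sqrt(120)) / (-2).
So v = -6 - sqrt(30) ~= -11.4772 or v = -6 + sqrt(30) ~= -0.5228.

v = -11.4772 or v = -0.5228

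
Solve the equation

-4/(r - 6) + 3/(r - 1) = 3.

Multiply both sides by (r - 6)(r - 1):
-4(r - 1) + 3(r - 6) = 3(r - 6)(r - 1).
Expand and collect terms: 3r^2 - 20r + 32 = 0.
Factor or apply the quadratic formula: r = 4 or r = 2.6667.
Neither value makes a denominator zero (r != 6, r != 1), so both are valid.

r = 2.6667 or r = 4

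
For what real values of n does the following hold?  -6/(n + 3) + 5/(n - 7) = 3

Multiply both sides by (n + 3)(n - 7):
-6(n - 7) + 5(n + 3) = 3(n + 3)(n - 7).
Expand and collect terms: 3n² - 11n - 120 = 0.
By the quadratic formula, n = (11 ± √1561) / 6, so n ≈ 8.4182 or n ≈ -4.7516.
Neither value makes a denominator zero (n ≠ -3, n ≠ 7), so both are valid.

n = -4.7516 or n = 8.4182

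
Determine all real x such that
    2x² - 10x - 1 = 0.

Discriminant: (-10)² − 4·2·(-1) = 108.
Quadratic formula: x = (10 ± √108) / 4.
So x = 5/2 + 3·√(3)/2 ≈ 5.0981 or x = 5/2 - 3·√(3)/2 ≈ -0.0981.

x = -0.0981 or x = 5.0981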